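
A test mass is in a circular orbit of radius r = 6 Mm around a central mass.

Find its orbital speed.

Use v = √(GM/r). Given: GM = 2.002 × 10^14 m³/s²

Convert to SI: r = 6 Mm = 6e+06 m.
For a circular orbit, gravity supplies the centripetal force, so v = √(GM / r).
v = √(2.002e+14 / 6e+06) m/s ≈ 5776 m/s = 5.776 km/s.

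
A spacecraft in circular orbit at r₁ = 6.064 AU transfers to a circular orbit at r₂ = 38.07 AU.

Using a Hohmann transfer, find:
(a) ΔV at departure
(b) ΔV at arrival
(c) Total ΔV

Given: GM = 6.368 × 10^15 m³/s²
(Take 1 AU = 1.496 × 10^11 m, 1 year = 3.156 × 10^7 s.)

Convert to SI: r₁ = 6.064 AU = 9.07174e+11 m; r₂ = 38.07 AU = 5.69527e+12 m.
Transfer semi-major axis: a_t = (r₁ + r₂)/2 = (9.07174e+11 + 5.69527e+12)/2 = 3.30122e+12 m.
Circular speeds: v₁ = √(GM/r₁) = 83.783 m/s, v₂ = √(GM/r₂) = 33.4383 m/s.
Transfer speeds (vis-viva v² = GM(2/r − 1/a_t)): v₁ᵗ = 110.046 m/s, v₂ᵗ = 17.5288 m/s.
(a) ΔV₁ = |v₁ᵗ − v₁| ≈ 26.26 m/s = 0.005541 AU/year.
(b) ΔV₂ = |v₂ − v₂ᵗ| ≈ 15.91 m/s = 0.003356 AU/year.
(c) ΔV_total = ΔV₁ + ΔV₂ ≈ 42.17 m/s = 0.008897 AU/year.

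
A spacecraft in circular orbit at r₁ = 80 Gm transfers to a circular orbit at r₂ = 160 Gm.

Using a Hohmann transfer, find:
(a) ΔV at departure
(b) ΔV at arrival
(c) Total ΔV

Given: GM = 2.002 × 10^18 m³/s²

Convert to SI: r₁ = 80 Gm = 8e+10 m; r₂ = 160 Gm = 1.6e+11 m.
Transfer semi-major axis: a_t = (r₁ + r₂)/2 = (8e+10 + 1.6e+11)/2 = 1.2e+11 m.
Circular speeds: v₁ = √(GM/r₁) = 5002.5 m/s, v₂ = √(GM/r₂) = 3537.3 m/s.
Transfer speeds (vis-viva v² = GM(2/r − 1/a_t)): v₁ᵗ = 5776.39 m/s, v₂ᵗ = 2888.19 m/s.
(a) ΔV₁ = |v₁ᵗ − v₁| ≈ 773.9 m/s = 773.9 m/s.
(b) ΔV₂ = |v₂ − v₂ᵗ| ≈ 649.1 m/s = 649.1 m/s.
(c) ΔV_total = ΔV₁ + ΔV₂ ≈ 1423 m/s = 1.423 km/s.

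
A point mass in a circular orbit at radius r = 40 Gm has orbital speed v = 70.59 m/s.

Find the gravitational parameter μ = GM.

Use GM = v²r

Convert to SI: r = 40 Gm = 4e+10 m.
For a circular orbit v² = GM/r, so GM = v² · r.
GM = (70.59)² · 4e+10 m³/s² ≈ 1.993e+14 m³/s² = 1.993 × 10^14 m³/s².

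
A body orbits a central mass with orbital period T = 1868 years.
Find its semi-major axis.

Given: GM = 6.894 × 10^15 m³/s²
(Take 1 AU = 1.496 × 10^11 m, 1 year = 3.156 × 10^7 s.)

Convert to SI: T = 1868 years = 5.89541e+10 s.
Invert Kepler's third law: a = (GM · T² / (4π²))^(1/3).
Substituting T = 5.89541e+10 s and GM = 6.894e+15 m³/s²:
a = (6.894e+15 · (5.89541e+10)² / (4π²))^(1/3) m
a ≈ 8.467e+11 m = 5.66 AU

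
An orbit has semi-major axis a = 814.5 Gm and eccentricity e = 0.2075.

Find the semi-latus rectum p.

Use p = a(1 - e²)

Convert to SI: a = 814.5 Gm = 8.145e+11 m.
p = a (1 − e²).
p = 8.145e+11 · (1 − (0.2075)²) = 8.145e+11 · 0.956944 ≈ 7.794e+11 m = 779.4 Gm.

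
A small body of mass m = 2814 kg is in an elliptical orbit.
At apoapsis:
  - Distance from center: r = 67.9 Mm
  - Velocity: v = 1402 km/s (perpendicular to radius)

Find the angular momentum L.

Convert to SI: r = 67.9 Mm = 6.79e+07 m; v = 1402 km/s = 1.402e+06 m/s.
Since v is perpendicular to r, L = m · v · r.
L = 2814 · 1.402e+06 · 6.79e+07 kg·m²/s ≈ 2.679e+17 kg·m²/s.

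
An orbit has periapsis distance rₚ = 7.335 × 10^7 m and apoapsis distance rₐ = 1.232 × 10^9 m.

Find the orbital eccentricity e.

e = (rₐ − rₚ) / (rₐ + rₚ).
e = (1.232e+09 − 7.335e+07) / (1.232e+09 + 7.335e+07) = 1.15865e+09 / 1.30535e+09 ≈ 0.8876.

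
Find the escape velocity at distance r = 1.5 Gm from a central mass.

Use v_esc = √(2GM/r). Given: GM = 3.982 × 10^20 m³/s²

Convert to SI: r = 1.5 Gm = 1.5e+09 m.
Escape velocity comes from setting total energy to zero: ½v² − GM/r = 0 ⇒ v_esc = √(2GM / r).
v_esc = √(2 · 3.982e+20 / 1.5e+09) m/s ≈ 7.287e+05 m/s = 728.7 km/s.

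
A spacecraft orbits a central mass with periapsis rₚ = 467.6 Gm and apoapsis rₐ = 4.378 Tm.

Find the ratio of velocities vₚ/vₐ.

Convert to SI: rₚ = 467.6 Gm = 4.676e+11 m; rₐ = 4.378 Tm = 4.378e+12 m.
Conservation of angular momentum gives rₚvₚ = rₐvₐ, so vₚ/vₐ = rₐ/rₚ.
vₚ/vₐ = 4.378e+12 / 4.676e+11 ≈ 9.363.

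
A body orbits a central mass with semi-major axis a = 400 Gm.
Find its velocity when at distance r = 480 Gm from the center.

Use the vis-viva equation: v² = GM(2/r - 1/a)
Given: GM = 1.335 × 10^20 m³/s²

Convert to SI: a = 400 Gm = 4e+11 m; r = 480 Gm = 4.8e+11 m.
Vis-viva: v = √(GM · (2/r − 1/a)).
2/r − 1/a = 2/4.8e+11 − 1/4e+11 = 1.66667e-12 m⁻¹.
v = √(1.335e+20 · 1.66667e-12) m/s ≈ 1.492e+04 m/s = 14.92 km/s.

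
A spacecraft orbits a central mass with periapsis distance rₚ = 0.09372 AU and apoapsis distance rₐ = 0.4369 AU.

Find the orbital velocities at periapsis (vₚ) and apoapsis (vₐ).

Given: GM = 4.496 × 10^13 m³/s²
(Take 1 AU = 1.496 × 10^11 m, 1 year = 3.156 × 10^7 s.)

Convert to SI: rₚ = 0.09372 AU = 1.40205e+10 m; rₐ = 0.4369 AU = 6.53602e+10 m.
Use the vis-viva equation v² = GM(2/r − 1/a) with a = (rₚ + rₐ)/2 = (1.40205e+10 + 6.53602e+10)/2 = 3.96904e+10 m.
vₚ = √(GM · (2/rₚ − 1/a)) = √(4.496e+13 · (2/1.40205e+10 − 1/3.96904e+10)) m/s ≈ 72.67 m/s = 0.01533 AU/year.
vₐ = √(GM · (2/rₐ − 1/a)) = √(4.496e+13 · (2/6.53602e+10 − 1/3.96904e+10)) m/s ≈ 15.59 m/s = 0.003289 AU/year.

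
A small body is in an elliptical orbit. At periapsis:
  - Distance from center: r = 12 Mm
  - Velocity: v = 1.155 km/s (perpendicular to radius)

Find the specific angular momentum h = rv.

Convert to SI: r = 12 Mm = 1.2e+07 m; v = 1.155 km/s = 1155 m/s.
With v perpendicular to r, h = r · v.
h = 1.2e+07 · 1155 m²/s ≈ 1.386e+10 m²/s.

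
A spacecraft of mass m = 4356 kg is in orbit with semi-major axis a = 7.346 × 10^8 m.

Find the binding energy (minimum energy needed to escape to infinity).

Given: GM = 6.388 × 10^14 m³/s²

Total orbital energy is E = −GMm/(2a); binding energy is E_bind = −E = GMm/(2a).
E_bind = 6.388e+14 · 4356 / (2 · 7.346e+08) J ≈ 1.894e+09 J = 1.894 GJ.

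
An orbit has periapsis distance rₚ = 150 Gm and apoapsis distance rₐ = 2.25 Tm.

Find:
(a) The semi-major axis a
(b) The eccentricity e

Convert to SI: rₚ = 150 Gm = 1.5e+11 m; rₐ = 2.25 Tm = 2.25e+12 m.
(a) a = (rₚ + rₐ) / 2 = (1.5e+11 + 2.25e+12) / 2 ≈ 1.2e+12 m = 1.2 Tm.
(b) e = (rₐ − rₚ) / (rₐ + rₚ) = (2.25e+12 − 1.5e+11) / (2.25e+12 + 1.5e+11) ≈ 0.875.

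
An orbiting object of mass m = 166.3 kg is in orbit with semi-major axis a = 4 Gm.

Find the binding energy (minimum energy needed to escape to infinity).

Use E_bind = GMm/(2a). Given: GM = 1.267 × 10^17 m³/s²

Convert to SI: a = 4 Gm = 4e+09 m.
Total orbital energy is E = −GMm/(2a); binding energy is E_bind = −E = GMm/(2a).
E_bind = 1.267e+17 · 166.3 / (2 · 4e+09) J ≈ 2.634e+09 J = 2.634 GJ.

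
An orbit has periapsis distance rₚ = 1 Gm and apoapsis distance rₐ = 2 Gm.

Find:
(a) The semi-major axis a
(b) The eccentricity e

Convert to SI: rₚ = 1 Gm = 1e+09 m; rₐ = 2 Gm = 2e+09 m.
(a) a = (rₚ + rₐ) / 2 = (1e+09 + 2e+09) / 2 ≈ 1.5e+09 m = 1.5 Gm.
(b) e = (rₐ − rₚ) / (rₐ + rₚ) = (2e+09 − 1e+09) / (2e+09 + 1e+09) ≈ 0.3333.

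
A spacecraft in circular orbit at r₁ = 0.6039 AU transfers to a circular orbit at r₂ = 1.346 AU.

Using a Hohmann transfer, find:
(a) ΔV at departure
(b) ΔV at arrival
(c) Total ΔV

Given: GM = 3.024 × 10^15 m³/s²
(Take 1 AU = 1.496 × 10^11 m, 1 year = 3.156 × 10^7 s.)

Convert to SI: r₁ = 0.6039 AU = 9.03434e+10 m; r₂ = 1.346 AU = 2.01362e+11 m.
Transfer semi-major axis: a_t = (r₁ + r₂)/2 = (9.03434e+10 + 2.01362e+11)/2 = 1.45853e+11 m.
Circular speeds: v₁ = √(GM/r₁) = 182.954 m/s, v₂ = √(GM/r₂) = 122.547 m/s.
Transfer speeds (vis-viva v² = GM(2/r − 1/a_t)): v₁ᵗ = 214.968 m/s, v₂ᵗ = 96.4482 m/s.
(a) ΔV₁ = |v₁ᵗ − v₁| ≈ 32.01 m/s = 0.006754 AU/year.
(b) ΔV₂ = |v₂ − v₂ᵗ| ≈ 26.1 m/s = 0.005506 AU/year.
(c) ΔV_total = ΔV₁ + ΔV₂ ≈ 58.11 m/s = 0.01226 AU/year.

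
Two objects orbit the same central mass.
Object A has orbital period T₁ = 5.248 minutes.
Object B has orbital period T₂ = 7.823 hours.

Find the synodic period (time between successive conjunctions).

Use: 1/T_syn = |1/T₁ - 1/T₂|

Convert to SI: T₁ = 5.248 minutes = 314.88 s; T₂ = 7.823 hours = 28162.8 s.
T_syn = |T₁ · T₂ / (T₁ − T₂)|.
T_syn = |314.88 · 28162.8 / (314.88 − 28162.8)| s ≈ 318.4 s = 5.307 minutes.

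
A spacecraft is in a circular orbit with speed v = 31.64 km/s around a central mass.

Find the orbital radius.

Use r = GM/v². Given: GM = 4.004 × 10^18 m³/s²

Convert to SI: v = 31.64 km/s = 31640 m/s.
For a circular orbit, v² = GM / r, so r = GM / v².
r = 4.004e+18 / (31640)² m ≈ 4e+09 m = 4 Gm.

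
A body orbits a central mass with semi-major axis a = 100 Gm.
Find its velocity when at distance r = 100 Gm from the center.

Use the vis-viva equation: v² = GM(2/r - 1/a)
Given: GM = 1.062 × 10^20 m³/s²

Convert to SI: a = 100 Gm = 1e+11 m; r = 100 Gm = 1e+11 m.
Vis-viva: v = √(GM · (2/r − 1/a)).
2/r − 1/a = 2/1e+11 − 1/1e+11 = 1e-11 m⁻¹.
v = √(1.062e+20 · 1e-11) m/s ≈ 3.259e+04 m/s = 32.59 km/s.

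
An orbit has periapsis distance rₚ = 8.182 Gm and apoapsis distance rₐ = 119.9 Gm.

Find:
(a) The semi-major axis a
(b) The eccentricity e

Convert to SI: rₚ = 8.182 Gm = 8.182e+09 m; rₐ = 119.9 Gm = 1.199e+11 m.
(a) a = (rₚ + rₐ) / 2 = (8.182e+09 + 1.199e+11) / 2 ≈ 6.404e+10 m = 64.04 Gm.
(b) e = (rₐ − rₚ) / (rₐ + rₚ) = (1.199e+11 − 8.182e+09) / (1.199e+11 + 8.182e+09) ≈ 0.8722.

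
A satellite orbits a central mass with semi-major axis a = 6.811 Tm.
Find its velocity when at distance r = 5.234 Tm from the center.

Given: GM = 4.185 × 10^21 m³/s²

Convert to SI: a = 6.811 Tm = 6.811e+12 m; r = 5.234 Tm = 5.234e+12 m.
Vis-viva: v = √(GM · (2/r − 1/a)).
2/r − 1/a = 2/5.234e+12 − 1/6.811e+12 = 2.35296e-13 m⁻¹.
v = √(4.185e+21 · 2.35296e-13) m/s ≈ 3.138e+04 m/s = 31.38 km/s.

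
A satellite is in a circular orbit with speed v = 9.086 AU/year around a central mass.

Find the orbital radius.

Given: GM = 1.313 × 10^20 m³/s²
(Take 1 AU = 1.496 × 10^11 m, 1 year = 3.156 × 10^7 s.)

Convert to SI: v = 9.086 AU/year = 43069.3 m/s.
For a circular orbit, v² = GM / r, so r = GM / v².
r = 1.313e+20 / (43069.3)² m ≈ 7.078e+10 m = 0.4731 AU.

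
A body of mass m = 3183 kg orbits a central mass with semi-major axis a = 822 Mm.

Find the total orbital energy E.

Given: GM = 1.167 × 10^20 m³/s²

Convert to SI: a = 822 Mm = 8.22e+08 m.
E = −GMm / (2a).
E = −1.167e+20 · 3183 / (2 · 8.22e+08) J ≈ -2.259e+14 J = -225.9 TJ.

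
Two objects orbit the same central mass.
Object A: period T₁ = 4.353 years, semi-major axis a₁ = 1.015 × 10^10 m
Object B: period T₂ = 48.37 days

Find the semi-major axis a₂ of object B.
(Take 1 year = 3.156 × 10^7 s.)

Convert to SI: T₁ = 4.353 years = 1.37381e+08 s; T₂ = 48.37 days = 4.17917e+06 s.
Kepler's third law: (T₁/T₂)² = (a₁/a₂)³ ⇒ a₂ = a₁ · (T₂/T₁)^(2/3).
T₂/T₁ = 4.17917e+06 / 1.37381e+08 = 0.0304203.
a₂ = 1.015e+10 · (0.0304203)^(2/3) m ≈ 9.891e+08 m = 9.891 × 10^8 m.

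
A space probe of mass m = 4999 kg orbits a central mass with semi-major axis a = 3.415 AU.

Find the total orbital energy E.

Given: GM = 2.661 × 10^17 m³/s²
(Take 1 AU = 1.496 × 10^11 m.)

Convert to SI: a = 3.415 AU = 5.10884e+11 m.
E = −GMm / (2a).
E = −2.661e+17 · 4999 / (2 · 5.10884e+11) J ≈ -1.302e+09 J = -1.302 GJ.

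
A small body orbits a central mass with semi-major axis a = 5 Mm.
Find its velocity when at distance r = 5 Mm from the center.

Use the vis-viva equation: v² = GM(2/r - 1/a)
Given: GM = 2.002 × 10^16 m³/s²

Convert to SI: a = 5 Mm = 5e+06 m; r = 5 Mm = 5e+06 m.
Vis-viva: v = √(GM · (2/r − 1/a)).
2/r − 1/a = 2/5e+06 − 1/5e+06 = 2e-07 m⁻¹.
v = √(2.002e+16 · 2e-07) m/s ≈ 6.328e+04 m/s = 63.28 km/s.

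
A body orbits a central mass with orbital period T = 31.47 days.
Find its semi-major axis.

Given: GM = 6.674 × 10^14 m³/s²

Convert to SI: T = 31.47 days = 2.71901e+06 s.
Invert Kepler's third law: a = (GM · T² / (4π²))^(1/3).
Substituting T = 2.71901e+06 s and GM = 6.674e+14 m³/s²:
a = (6.674e+14 · (2.71901e+06)² / (4π²))^(1/3) m
a ≈ 5e+08 m = 500 Mm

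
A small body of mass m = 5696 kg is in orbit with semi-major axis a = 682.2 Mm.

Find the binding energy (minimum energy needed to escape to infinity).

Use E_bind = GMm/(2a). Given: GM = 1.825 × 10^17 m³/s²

Convert to SI: a = 682.2 Mm = 6.822e+08 m.
Total orbital energy is E = −GMm/(2a); binding energy is E_bind = −E = GMm/(2a).
E_bind = 1.825e+17 · 5696 / (2 · 6.822e+08) J ≈ 7.619e+11 J = 761.9 GJ.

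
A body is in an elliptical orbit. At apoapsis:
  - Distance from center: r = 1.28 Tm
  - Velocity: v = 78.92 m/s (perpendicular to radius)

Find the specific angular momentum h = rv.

Convert to SI: r = 1.28 Tm = 1.28e+12 m.
With v perpendicular to r, h = r · v.
h = 1.28e+12 · 78.92 m²/s ≈ 1.01e+14 m²/s.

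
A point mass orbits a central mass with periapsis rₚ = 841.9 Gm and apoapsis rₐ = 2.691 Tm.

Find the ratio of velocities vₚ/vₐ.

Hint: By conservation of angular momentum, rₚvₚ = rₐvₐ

Convert to SI: rₚ = 841.9 Gm = 8.419e+11 m; rₐ = 2.691 Tm = 2.691e+12 m.
Conservation of angular momentum gives rₚvₚ = rₐvₐ, so vₚ/vₐ = rₐ/rₚ.
vₚ/vₐ = 2.691e+12 / 8.419e+11 ≈ 3.196.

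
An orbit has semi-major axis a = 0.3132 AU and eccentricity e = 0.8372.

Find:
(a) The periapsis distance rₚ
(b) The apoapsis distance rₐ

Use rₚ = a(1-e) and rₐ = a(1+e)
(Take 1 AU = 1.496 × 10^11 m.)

Convert to SI: a = 0.3132 AU = 4.68547e+10 m.
(a) rₚ = a(1 − e) = 4.68547e+10 · (1 − 0.8372) = 4.68547e+10 · 0.1628 ≈ 7.628e+09 m = 0.05099 AU.
(b) rₐ = a(1 + e) = 4.68547e+10 · (1 + 0.8372) = 4.68547e+10 · 1.8372 ≈ 8.608e+10 m = 0.5754 AU.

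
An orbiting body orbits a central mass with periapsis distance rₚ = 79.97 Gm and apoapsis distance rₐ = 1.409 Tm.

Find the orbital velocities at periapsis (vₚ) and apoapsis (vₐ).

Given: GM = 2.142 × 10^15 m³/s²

Convert to SI: rₚ = 79.97 Gm = 7.997e+10 m; rₐ = 1.409 Tm = 1.409e+12 m.
Use the vis-viva equation v² = GM(2/r − 1/a) with a = (rₚ + rₐ)/2 = (7.997e+10 + 1.409e+12)/2 = 7.44485e+11 m.
vₚ = √(GM · (2/rₚ − 1/a)) = √(2.142e+15 · (2/7.997e+10 − 1/7.44485e+11)) m/s ≈ 225.2 m/s = 225.2 m/s.
vₐ = √(GM · (2/rₐ − 1/a)) = √(2.142e+15 · (2/1.409e+12 − 1/7.44485e+11)) m/s ≈ 12.78 m/s = 12.78 m/s.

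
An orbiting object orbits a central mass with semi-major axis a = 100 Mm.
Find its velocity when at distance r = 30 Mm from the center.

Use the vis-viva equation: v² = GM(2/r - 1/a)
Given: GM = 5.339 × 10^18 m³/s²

Convert to SI: a = 100 Mm = 1e+08 m; r = 30 Mm = 3e+07 m.
Vis-viva: v = √(GM · (2/r − 1/a)).
2/r − 1/a = 2/3e+07 − 1/1e+08 = 5.66667e-08 m⁻¹.
v = √(5.339e+18 · 5.66667e-08) m/s ≈ 5.5e+05 m/s = 550 km/s.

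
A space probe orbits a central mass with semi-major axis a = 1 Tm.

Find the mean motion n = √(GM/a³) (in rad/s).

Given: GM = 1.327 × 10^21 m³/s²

Convert to SI: a = 1 Tm = 1e+12 m.
n = √(GM / a³).
n = √(1.327e+21 / (1e+12)³) rad/s ≈ 3.643e-08 rad/s.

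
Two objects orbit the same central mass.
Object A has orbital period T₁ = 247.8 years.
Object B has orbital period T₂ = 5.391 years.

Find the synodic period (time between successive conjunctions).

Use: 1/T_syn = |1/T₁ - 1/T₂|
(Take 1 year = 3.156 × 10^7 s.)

Convert to SI: T₁ = 247.8 years = 7.82057e+09 s; T₂ = 5.391 years = 1.7014e+08 s.
T_syn = |T₁ · T₂ / (T₁ − T₂)|.
T_syn = |7.82057e+09 · 1.7014e+08 / (7.82057e+09 − 1.7014e+08)| s ≈ 1.739e+08 s = 5.511 years.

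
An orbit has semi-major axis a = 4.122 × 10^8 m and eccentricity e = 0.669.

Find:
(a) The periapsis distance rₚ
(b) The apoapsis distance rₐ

(a) rₚ = a(1 − e) = 4.122e+08 · (1 − 0.669) = 4.122e+08 · 0.331 ≈ 1.364e+08 m = 1.364 × 10^8 m.
(b) rₐ = a(1 + e) = 4.122e+08 · (1 + 0.669) = 4.122e+08 · 1.669 ≈ 6.88e+08 m = 6.88 × 10^8 m.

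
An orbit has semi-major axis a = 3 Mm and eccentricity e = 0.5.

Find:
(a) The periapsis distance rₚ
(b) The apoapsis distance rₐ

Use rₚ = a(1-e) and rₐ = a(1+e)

Convert to SI: a = 3 Mm = 3e+06 m.
(a) rₚ = a(1 − e) = 3e+06 · (1 − 0.5) = 3e+06 · 0.5 ≈ 1.5e+06 m = 1.5 Mm.
(b) rₐ = a(1 + e) = 3e+06 · (1 + 0.5) = 3e+06 · 1.5 ≈ 4.5e+06 m = 4.5 Mm.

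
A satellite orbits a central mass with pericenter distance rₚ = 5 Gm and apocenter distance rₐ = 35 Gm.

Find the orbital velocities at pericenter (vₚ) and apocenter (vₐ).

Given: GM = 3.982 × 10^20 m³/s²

Convert to SI: rₚ = 5 Gm = 5e+09 m; rₐ = 35 Gm = 3.5e+10 m.
Use the vis-viva equation v² = GM(2/r − 1/a) with a = (rₚ + rₐ)/2 = (5e+09 + 3.5e+10)/2 = 2e+10 m.
vₚ = √(GM · (2/rₚ − 1/a)) = √(3.982e+20 · (2/5e+09 − 1/2e+10)) m/s ≈ 3.733e+05 m/s = 373.3 km/s.
vₐ = √(GM · (2/rₐ − 1/a)) = √(3.982e+20 · (2/3.5e+10 − 1/2e+10)) m/s ≈ 5.333e+04 m/s = 53.33 km/s.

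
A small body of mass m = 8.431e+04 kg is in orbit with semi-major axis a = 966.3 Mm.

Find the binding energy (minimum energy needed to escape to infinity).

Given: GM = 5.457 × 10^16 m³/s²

Convert to SI: a = 966.3 Mm = 9.663e+08 m.
Total orbital energy is E = −GMm/(2a); binding energy is E_bind = −E = GMm/(2a).
E_bind = 5.457e+16 · 8.431e+04 / (2 · 9.663e+08) J ≈ 2.381e+12 J = 2.381 TJ.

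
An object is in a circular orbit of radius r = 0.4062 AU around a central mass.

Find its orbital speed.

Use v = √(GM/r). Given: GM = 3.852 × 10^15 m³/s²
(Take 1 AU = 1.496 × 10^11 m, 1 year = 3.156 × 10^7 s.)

Convert to SI: r = 0.4062 AU = 6.07675e+10 m.
For a circular orbit, gravity supplies the centripetal force, so v = √(GM / r).
v = √(3.852e+15 / 6.07675e+10) m/s ≈ 251.8 m/s = 0.05311 AU/year.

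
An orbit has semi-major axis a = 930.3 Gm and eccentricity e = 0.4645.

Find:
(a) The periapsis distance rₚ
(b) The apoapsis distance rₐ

Convert to SI: a = 930.3 Gm = 9.303e+11 m.
(a) rₚ = a(1 − e) = 9.303e+11 · (1 − 0.4645) = 9.303e+11 · 0.5355 ≈ 4.982e+11 m = 498.2 Gm.
(b) rₐ = a(1 + e) = 9.303e+11 · (1 + 0.4645) = 9.303e+11 · 1.4645 ≈ 1.362e+12 m = 1.362 Tm.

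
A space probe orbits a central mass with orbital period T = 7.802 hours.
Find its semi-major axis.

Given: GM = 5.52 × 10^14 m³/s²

Convert to SI: T = 7.802 hours = 28087.2 s.
Invert Kepler's third law: a = (GM · T² / (4π²))^(1/3).
Substituting T = 28087.2 s and GM = 5.52e+14 m³/s²:
a = (5.52e+14 · (28087.2)² / (4π²))^(1/3) m
a ≈ 2.226e+07 m = 22.26 Mm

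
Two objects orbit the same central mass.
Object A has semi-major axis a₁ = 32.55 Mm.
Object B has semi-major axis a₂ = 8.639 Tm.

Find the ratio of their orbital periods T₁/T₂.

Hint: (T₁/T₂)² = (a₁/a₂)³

Convert to SI: a₁ = 32.55 Mm = 3.255e+07 m; a₂ = 8.639 Tm = 8.639e+12 m.
From Kepler's third law, (T₁/T₂)² = (a₁/a₂)³, so T₁/T₂ = (a₁/a₂)^(3/2).
a₁/a₂ = 3.255e+07 / 8.639e+12 = 3.7678e-06.
T₁/T₂ = (3.7678e-06)^(3/2) ≈ 7.314e-09.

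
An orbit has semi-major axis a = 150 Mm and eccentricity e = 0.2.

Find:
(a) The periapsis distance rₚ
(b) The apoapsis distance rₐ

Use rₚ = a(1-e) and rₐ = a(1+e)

Convert to SI: a = 150 Mm = 1.5e+08 m.
(a) rₚ = a(1 − e) = 1.5e+08 · (1 − 0.2) = 1.5e+08 · 0.8 ≈ 1.2e+08 m = 120 Mm.
(b) rₐ = a(1 + e) = 1.5e+08 · (1 + 0.2) = 1.5e+08 · 1.2 ≈ 1.8e+08 m = 180 Mm.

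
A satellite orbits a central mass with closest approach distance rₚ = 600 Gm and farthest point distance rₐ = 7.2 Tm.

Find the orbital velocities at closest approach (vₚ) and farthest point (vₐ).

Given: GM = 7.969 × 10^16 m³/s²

Convert to SI: rₚ = 600 Gm = 6e+11 m; rₐ = 7.2 Tm = 7.2e+12 m.
Use the vis-viva equation v² = GM(2/r − 1/a) with a = (rₚ + rₐ)/2 = (6e+11 + 7.2e+12)/2 = 3.9e+12 m.
vₚ = √(GM · (2/rₚ − 1/a)) = √(7.969e+16 · (2/6e+11 − 1/3.9e+12)) m/s ≈ 495.2 m/s = 495.2 m/s.
vₐ = √(GM · (2/rₐ − 1/a)) = √(7.969e+16 · (2/7.2e+12 − 1/3.9e+12)) m/s ≈ 41.26 m/s = 41.26 m/s.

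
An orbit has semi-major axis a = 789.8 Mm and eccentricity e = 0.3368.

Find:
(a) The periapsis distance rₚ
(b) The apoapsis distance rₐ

Convert to SI: a = 789.8 Mm = 7.898e+08 m.
(a) rₚ = a(1 − e) = 7.898e+08 · (1 − 0.3368) = 7.898e+08 · 0.6632 ≈ 5.238e+08 m = 523.8 Mm.
(b) rₐ = a(1 + e) = 7.898e+08 · (1 + 0.3368) = 7.898e+08 · 1.3368 ≈ 1.056e+09 m = 1.056 Gm.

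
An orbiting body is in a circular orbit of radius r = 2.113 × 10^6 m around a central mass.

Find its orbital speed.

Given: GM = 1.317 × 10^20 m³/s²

For a circular orbit, gravity supplies the centripetal force, so v = √(GM / r).
v = √(1.317e+20 / 2.113e+06) m/s ≈ 7.895e+06 m/s = 7895 km/s.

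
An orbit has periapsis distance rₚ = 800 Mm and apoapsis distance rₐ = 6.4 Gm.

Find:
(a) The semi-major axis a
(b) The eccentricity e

Convert to SI: rₚ = 800 Mm = 8e+08 m; rₐ = 6.4 Gm = 6.4e+09 m.
(a) a = (rₚ + rₐ) / 2 = (8e+08 + 6.4e+09) / 2 ≈ 3.6e+09 m = 3.6 Gm.
(b) e = (rₐ − rₚ) / (rₐ + rₚ) = (6.4e+09 − 8e+08) / (6.4e+09 + 8e+08) ≈ 0.7778.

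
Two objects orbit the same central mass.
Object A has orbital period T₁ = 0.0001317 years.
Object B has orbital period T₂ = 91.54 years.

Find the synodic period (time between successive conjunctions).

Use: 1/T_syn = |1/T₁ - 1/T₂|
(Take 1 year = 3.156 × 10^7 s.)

Convert to SI: T₁ = 0.0001317 years = 4156.45 s; T₂ = 91.54 years = 2.889e+09 s.
T_syn = |T₁ · T₂ / (T₁ − T₂)|.
T_syn = |4156.45 · 2.889e+09 / (4156.45 − 2.889e+09)| s ≈ 4156 s = 0.0001317 years.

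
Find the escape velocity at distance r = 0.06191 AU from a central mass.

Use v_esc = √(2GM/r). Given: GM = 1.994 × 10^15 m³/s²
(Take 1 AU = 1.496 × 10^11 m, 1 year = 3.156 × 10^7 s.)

Convert to SI: r = 0.06191 AU = 9.26174e+09 m.
Escape velocity comes from setting total energy to zero: ½v² − GM/r = 0 ⇒ v_esc = √(2GM / r).
v_esc = √(2 · 1.994e+15 / 9.26174e+09) m/s ≈ 656.2 m/s = 0.1384 AU/year.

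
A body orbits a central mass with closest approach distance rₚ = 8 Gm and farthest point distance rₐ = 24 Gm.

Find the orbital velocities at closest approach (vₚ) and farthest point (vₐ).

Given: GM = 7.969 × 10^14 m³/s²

Convert to SI: rₚ = 8 Gm = 8e+09 m; rₐ = 24 Gm = 2.4e+10 m.
Use the vis-viva equation v² = GM(2/r − 1/a) with a = (rₚ + rₐ)/2 = (8e+09 + 2.4e+10)/2 = 1.6e+10 m.
vₚ = √(GM · (2/rₚ − 1/a)) = √(7.969e+14 · (2/8e+09 − 1/1.6e+10)) m/s ≈ 386.5 m/s = 386.5 m/s.
vₐ = √(GM · (2/rₐ − 1/a)) = √(7.969e+14 · (2/2.4e+10 − 1/1.6e+10)) m/s ≈ 128.8 m/s = 128.8 m/s.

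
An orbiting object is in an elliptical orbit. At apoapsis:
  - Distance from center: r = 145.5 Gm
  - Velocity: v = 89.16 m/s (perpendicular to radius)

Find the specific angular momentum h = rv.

Convert to SI: r = 145.5 Gm = 1.455e+11 m.
With v perpendicular to r, h = r · v.
h = 1.455e+11 · 89.16 m²/s ≈ 1.297e+13 m²/s.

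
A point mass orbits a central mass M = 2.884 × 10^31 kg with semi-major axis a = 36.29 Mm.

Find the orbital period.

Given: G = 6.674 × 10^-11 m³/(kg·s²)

Convert to SI: a = 36.29 Mm = 3.629e+07 m.
GM = G · M = 6.674e-11 · 2.884e+31 = 1.92478e+21 m³/s².
Kepler's third law: T = 2π √(a³ / GM).
Substituting a = 3.629e+07 m and GM = 1.92478e+21 m³/s²:
T = 2π √((3.629e+07)³ / 1.92478e+21) s
T ≈ 31.31 s = 31.31 seconds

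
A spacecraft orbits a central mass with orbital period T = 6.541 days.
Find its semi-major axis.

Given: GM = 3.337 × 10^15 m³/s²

Convert to SI: T = 6.541 days = 565142 s.
Invert Kepler's third law: a = (GM · T² / (4π²))^(1/3).
Substituting T = 565142 s and GM = 3.337e+15 m³/s²:
a = (3.337e+15 · (565142)² / (4π²))^(1/3) m
a ≈ 3e+08 m = 300 Mm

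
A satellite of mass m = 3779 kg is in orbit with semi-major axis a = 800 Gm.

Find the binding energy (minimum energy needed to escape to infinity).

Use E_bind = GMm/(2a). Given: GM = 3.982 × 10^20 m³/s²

Convert to SI: a = 800 Gm = 8e+11 m.
Total orbital energy is E = −GMm/(2a); binding energy is E_bind = −E = GMm/(2a).
E_bind = 3.982e+20 · 3779 / (2 · 8e+11) J ≈ 9.405e+11 J = 940.5 GJ.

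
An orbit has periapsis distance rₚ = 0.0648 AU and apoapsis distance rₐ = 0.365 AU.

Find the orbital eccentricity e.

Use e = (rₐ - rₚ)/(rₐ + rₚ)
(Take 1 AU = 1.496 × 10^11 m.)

Convert to SI: rₚ = 0.0648 AU = 9.69408e+09 m; rₐ = 0.365 AU = 5.4604e+10 m.
e = (rₐ − rₚ) / (rₐ + rₚ).
e = (5.4604e+10 − 9.69408e+09) / (5.4604e+10 + 9.69408e+09) = 4.49099e+10 / 6.42981e+10 ≈ 0.6985.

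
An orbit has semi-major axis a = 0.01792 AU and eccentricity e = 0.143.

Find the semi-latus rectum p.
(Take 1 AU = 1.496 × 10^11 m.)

Convert to SI: a = 0.01792 AU = 2.68083e+09 m.
p = a (1 − e²).
p = 2.68083e+09 · (1 − (0.143)²) = 2.68083e+09 · 0.979551 ≈ 2.626e+09 m = 0.01755 AU.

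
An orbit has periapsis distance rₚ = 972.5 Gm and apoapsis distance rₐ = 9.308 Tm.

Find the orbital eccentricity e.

Convert to SI: rₚ = 972.5 Gm = 9.725e+11 m; rₐ = 9.308 Tm = 9.308e+12 m.
e = (rₐ − rₚ) / (rₐ + rₚ).
e = (9.308e+12 − 9.725e+11) / (9.308e+12 + 9.725e+11) = 8.3355e+12 / 1.02805e+13 ≈ 0.8108.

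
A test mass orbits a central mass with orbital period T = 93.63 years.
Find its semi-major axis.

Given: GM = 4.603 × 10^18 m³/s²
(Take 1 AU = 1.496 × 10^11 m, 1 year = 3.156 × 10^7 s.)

Convert to SI: T = 93.63 years = 2.95496e+09 s.
Invert Kepler's third law: a = (GM · T² / (4π²))^(1/3).
Substituting T = 2.95496e+09 s and GM = 4.603e+18 m³/s²:
a = (4.603e+18 · (2.95496e+09)² / (4π²))^(1/3) m
a ≈ 1.006e+12 m = 6.725 AU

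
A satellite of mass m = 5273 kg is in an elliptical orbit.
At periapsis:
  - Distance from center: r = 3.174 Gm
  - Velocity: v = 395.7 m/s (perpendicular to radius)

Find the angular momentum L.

Convert to SI: r = 3.174 Gm = 3.174e+09 m.
Since v is perpendicular to r, L = m · v · r.
L = 5273 · 395.7 · 3.174e+09 kg·m²/s ≈ 6.623e+15 kg·m²/s.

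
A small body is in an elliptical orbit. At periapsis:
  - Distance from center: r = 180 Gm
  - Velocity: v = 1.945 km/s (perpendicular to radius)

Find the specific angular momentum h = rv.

Convert to SI: r = 180 Gm = 1.8e+11 m; v = 1.945 km/s = 1945 m/s.
With v perpendicular to r, h = r · v.
h = 1.8e+11 · 1945 m²/s ≈ 3.501e+14 m²/s.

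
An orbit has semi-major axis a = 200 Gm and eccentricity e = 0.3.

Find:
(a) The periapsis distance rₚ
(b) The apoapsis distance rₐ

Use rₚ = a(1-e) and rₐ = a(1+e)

Convert to SI: a = 200 Gm = 2e+11 m.
(a) rₚ = a(1 − e) = 2e+11 · (1 − 0.3) = 2e+11 · 0.7 ≈ 1.4e+11 m = 140 Gm.
(b) rₐ = a(1 + e) = 2e+11 · (1 + 0.3) = 2e+11 · 1.3 ≈ 2.6e+11 m = 260 Gm.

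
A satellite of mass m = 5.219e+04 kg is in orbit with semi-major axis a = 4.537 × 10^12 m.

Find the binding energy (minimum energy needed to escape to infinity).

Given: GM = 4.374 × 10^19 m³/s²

Total orbital energy is E = −GMm/(2a); binding energy is E_bind = −E = GMm/(2a).
E_bind = 4.374e+19 · 5.219e+04 / (2 · 4.537e+12) J ≈ 2.516e+11 J = 251.6 GJ.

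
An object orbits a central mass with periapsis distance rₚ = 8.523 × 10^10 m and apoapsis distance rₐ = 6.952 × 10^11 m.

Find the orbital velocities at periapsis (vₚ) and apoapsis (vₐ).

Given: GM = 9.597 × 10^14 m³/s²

Use the vis-viva equation v² = GM(2/r − 1/a) with a = (rₚ + rₐ)/2 = (8.523e+10 + 6.952e+11)/2 = 3.90215e+11 m.
vₚ = √(GM · (2/rₚ − 1/a)) = √(9.597e+14 · (2/8.523e+10 − 1/3.90215e+11)) m/s ≈ 141.6 m/s = 141.6 m/s.
vₐ = √(GM · (2/rₐ − 1/a)) = √(9.597e+14 · (2/6.952e+11 − 1/3.90215e+11)) m/s ≈ 17.36 m/s = 17.36 m/s.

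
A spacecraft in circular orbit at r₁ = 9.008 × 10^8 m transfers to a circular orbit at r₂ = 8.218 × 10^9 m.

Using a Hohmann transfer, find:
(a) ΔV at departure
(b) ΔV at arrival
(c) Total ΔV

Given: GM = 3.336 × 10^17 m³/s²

Transfer semi-major axis: a_t = (r₁ + r₂)/2 = (9.008e+08 + 8.218e+09)/2 = 4.5594e+09 m.
Circular speeds: v₁ = √(GM/r₁) = 19244.2 m/s, v₂ = √(GM/r₂) = 6371.33 m/s.
Transfer speeds (vis-viva v² = GM(2/r − 1/a_t)): v₁ᵗ = 25836.2 m/s, v₂ᵗ = 2831.98 m/s.
(a) ΔV₁ = |v₁ᵗ − v₁| ≈ 6592 m/s = 6.592 km/s.
(b) ΔV₂ = |v₂ − v₂ᵗ| ≈ 3539 m/s = 3.539 km/s.
(c) ΔV_total = ΔV₁ + ΔV₂ ≈ 1.013e+04 m/s = 10.13 km/s.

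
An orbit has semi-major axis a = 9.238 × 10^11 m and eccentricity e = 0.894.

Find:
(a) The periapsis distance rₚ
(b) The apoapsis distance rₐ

(a) rₚ = a(1 − e) = 9.238e+11 · (1 − 0.894) = 9.238e+11 · 0.106 ≈ 9.792e+10 m = 9.792 × 10^10 m.
(b) rₐ = a(1 + e) = 9.238e+11 · (1 + 0.894) = 9.238e+11 · 1.894 ≈ 1.75e+12 m = 1.75 × 10^12 m.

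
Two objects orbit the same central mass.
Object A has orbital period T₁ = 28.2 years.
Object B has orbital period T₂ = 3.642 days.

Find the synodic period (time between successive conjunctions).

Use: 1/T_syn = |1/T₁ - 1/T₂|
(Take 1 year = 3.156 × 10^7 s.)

Convert to SI: T₁ = 28.2 years = 8.89992e+08 s; T₂ = 3.642 days = 314669 s.
T_syn = |T₁ · T₂ / (T₁ − T₂)|.
T_syn = |8.89992e+08 · 314669 / (8.89992e+08 − 314669)| s ≈ 3.148e+05 s = 3.643 days.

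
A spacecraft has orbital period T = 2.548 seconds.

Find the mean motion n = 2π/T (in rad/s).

n = 2π / T.
n = 2π / 2.548 s ≈ 2.466 rad/s.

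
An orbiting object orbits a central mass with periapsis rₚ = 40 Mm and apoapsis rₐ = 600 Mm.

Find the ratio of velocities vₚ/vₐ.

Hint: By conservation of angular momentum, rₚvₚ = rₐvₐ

Convert to SI: rₚ = 40 Mm = 4e+07 m; rₐ = 600 Mm = 6e+08 m.
Conservation of angular momentum gives rₚvₚ = rₐvₐ, so vₚ/vₐ = rₐ/rₚ.
vₚ/vₐ = 6e+08 / 4e+07 ≈ 15.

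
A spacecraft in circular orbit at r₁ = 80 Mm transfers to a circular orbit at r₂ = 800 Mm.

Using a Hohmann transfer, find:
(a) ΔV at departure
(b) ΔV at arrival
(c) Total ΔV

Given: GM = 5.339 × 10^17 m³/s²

Convert to SI: r₁ = 80 Mm = 8e+07 m; r₂ = 800 Mm = 8e+08 m.
Transfer semi-major axis: a_t = (r₁ + r₂)/2 = (8e+07 + 8e+08)/2 = 4.4e+08 m.
Circular speeds: v₁ = √(GM/r₁) = 81693 m/s, v₂ = √(GM/r₂) = 25833.6 m/s.
Transfer speeds (vis-viva v² = GM(2/r − 1/a_t)): v₁ᵗ = 110155 m/s, v₂ᵗ = 11015.5 m/s.
(a) ΔV₁ = |v₁ᵗ − v₁| ≈ 2.846e+04 m/s = 28.46 km/s.
(b) ΔV₂ = |v₂ − v₂ᵗ| ≈ 1.482e+04 m/s = 14.82 km/s.
(c) ΔV_total = ΔV₁ + ΔV₂ ≈ 4.328e+04 m/s = 43.28 km/s.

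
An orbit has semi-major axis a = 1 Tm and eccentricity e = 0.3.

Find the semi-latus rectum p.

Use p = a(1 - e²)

Convert to SI: a = 1 Tm = 1e+12 m.
p = a (1 − e²).
p = 1e+12 · (1 − (0.3)²) = 1e+12 · 0.91 ≈ 9.1e+11 m = 910 Gm.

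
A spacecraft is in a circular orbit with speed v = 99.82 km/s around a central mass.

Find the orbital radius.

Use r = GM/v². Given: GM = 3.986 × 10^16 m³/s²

Convert to SI: v = 99.82 km/s = 99820 m/s.
For a circular orbit, v² = GM / r, so r = GM / v².
r = 3.986e+16 / (99820)² m ≈ 4e+06 m = 4 Mm.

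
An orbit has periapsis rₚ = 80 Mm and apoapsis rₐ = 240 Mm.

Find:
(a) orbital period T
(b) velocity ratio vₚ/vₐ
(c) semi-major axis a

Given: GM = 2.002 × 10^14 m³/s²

Convert to SI: rₚ = 80 Mm = 8e+07 m; rₐ = 240 Mm = 2.4e+08 m.
(a) With a = (rₚ + rₐ)/2 = 1.6e+08 m, T = 2π √(a³/GM) = 2π √((1.6e+08)³/2.002e+14) s ≈ 8.987e+05 s
(b) Conservation of angular momentum (rₚvₚ = rₐvₐ) gives vₚ/vₐ = rₐ/rₚ = 2.4e+08/8e+07 ≈ 3
(c) a = (rₚ + rₐ)/2 = (8e+07 + 2.4e+08)/2 ≈ 1.6e+08 m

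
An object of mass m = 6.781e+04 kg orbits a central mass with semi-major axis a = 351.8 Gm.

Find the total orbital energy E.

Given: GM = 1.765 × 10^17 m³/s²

Convert to SI: a = 351.8 Gm = 3.518e+11 m.
E = −GMm / (2a).
E = −1.765e+17 · 6.781e+04 / (2 · 3.518e+11) J ≈ -1.701e+10 J = -17.01 GJ.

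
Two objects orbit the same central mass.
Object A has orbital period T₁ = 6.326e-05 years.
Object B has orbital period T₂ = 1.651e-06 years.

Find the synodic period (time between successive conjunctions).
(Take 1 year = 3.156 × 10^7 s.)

Convert to SI: T₁ = 6.326e-05 years = 1996.49 s; T₂ = 1.651e-06 years = 52.1056 s.
T_syn = |T₁ · T₂ / (T₁ − T₂)|.
T_syn = |1996.49 · 52.1056 / (1996.49 − 52.1056)| s ≈ 53.5 s = 1.695e-06 years.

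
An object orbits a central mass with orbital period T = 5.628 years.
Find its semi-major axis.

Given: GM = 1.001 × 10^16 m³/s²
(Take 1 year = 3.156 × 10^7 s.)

Convert to SI: T = 5.628 years = 1.7762e+08 s.
Invert Kepler's third law: a = (GM · T² / (4π²))^(1/3).
Substituting T = 1.7762e+08 s and GM = 1.001e+16 m³/s²:
a = (1.001e+16 · (1.7762e+08)² / (4π²))^(1/3) m
a ≈ 2e+10 m = 20 Gm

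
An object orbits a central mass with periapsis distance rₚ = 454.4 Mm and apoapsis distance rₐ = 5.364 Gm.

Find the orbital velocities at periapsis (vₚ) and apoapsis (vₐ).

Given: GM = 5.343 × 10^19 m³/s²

Convert to SI: rₚ = 454.4 Mm = 4.544e+08 m; rₐ = 5.364 Gm = 5.364e+09 m.
Use the vis-viva equation v² = GM(2/r − 1/a) with a = (rₚ + rₐ)/2 = (4.544e+08 + 5.364e+09)/2 = 2.9092e+09 m.
vₚ = √(GM · (2/rₚ − 1/a)) = √(5.343e+19 · (2/4.544e+08 − 1/2.9092e+09)) m/s ≈ 4.656e+05 m/s = 465.6 km/s.
vₐ = √(GM · (2/rₐ − 1/a)) = √(5.343e+19 · (2/5.364e+09 − 1/2.9092e+09)) m/s ≈ 3.944e+04 m/s = 39.44 km/s.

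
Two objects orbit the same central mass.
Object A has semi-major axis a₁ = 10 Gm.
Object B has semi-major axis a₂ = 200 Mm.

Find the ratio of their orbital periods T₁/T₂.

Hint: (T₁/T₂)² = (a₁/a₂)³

Convert to SI: a₁ = 10 Gm = 1e+10 m; a₂ = 200 Mm = 2e+08 m.
From Kepler's third law, (T₁/T₂)² = (a₁/a₂)³, so T₁/T₂ = (a₁/a₂)^(3/2).
a₁/a₂ = 1e+10 / 2e+08 = 50.
T₁/T₂ = (50)^(3/2) ≈ 353.6.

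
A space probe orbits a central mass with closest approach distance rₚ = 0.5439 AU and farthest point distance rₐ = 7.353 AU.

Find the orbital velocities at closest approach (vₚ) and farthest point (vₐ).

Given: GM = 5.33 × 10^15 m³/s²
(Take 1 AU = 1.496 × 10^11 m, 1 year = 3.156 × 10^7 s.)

Convert to SI: rₚ = 0.5439 AU = 8.13674e+10 m; rₐ = 7.353 AU = 1.10001e+12 m.
Use the vis-viva equation v² = GM(2/r − 1/a) with a = (rₚ + rₐ)/2 = (8.13674e+10 + 1.10001e+12)/2 = 5.90688e+11 m.
vₚ = √(GM · (2/rₚ − 1/a)) = √(5.33e+15 · (2/8.13674e+10 − 1/5.90688e+11)) m/s ≈ 349.3 m/s = 0.07368 AU/year.
vₐ = √(GM · (2/rₐ − 1/a)) = √(5.33e+15 · (2/1.10001e+12 − 1/5.90688e+11)) m/s ≈ 25.84 m/s = 0.00545 AU/year.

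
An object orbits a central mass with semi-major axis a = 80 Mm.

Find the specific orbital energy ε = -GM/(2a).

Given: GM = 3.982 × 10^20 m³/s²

Convert to SI: a = 80 Mm = 8e+07 m.
ε = −GM / (2a).
ε = −3.982e+20 / (2 · 8e+07) J/kg ≈ -2.489e+12 J/kg = -2489 GJ/kg.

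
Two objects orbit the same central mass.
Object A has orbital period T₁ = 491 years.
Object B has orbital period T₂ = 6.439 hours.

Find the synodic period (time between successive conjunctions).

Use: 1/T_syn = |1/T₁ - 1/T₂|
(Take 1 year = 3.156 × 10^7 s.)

Convert to SI: T₁ = 491 years = 1.5496e+10 s; T₂ = 6.439 hours = 23180.4 s.
T_syn = |T₁ · T₂ / (T₁ − T₂)|.
T_syn = |1.5496e+10 · 23180.4 / (1.5496e+10 − 23180.4)| s ≈ 2.318e+04 s = 6.439 hours.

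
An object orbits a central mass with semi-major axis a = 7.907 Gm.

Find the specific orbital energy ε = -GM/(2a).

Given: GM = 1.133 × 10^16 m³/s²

Convert to SI: a = 7.907 Gm = 7.907e+09 m.
ε = −GM / (2a).
ε = −1.133e+16 / (2 · 7.907e+09) J/kg ≈ -7.165e+05 J/kg = -716.5 kJ/kg.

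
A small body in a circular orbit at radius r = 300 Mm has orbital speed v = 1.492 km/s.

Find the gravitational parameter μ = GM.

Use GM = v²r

Convert to SI: r = 300 Mm = 3e+08 m; v = 1.492 km/s = 1492 m/s.
For a circular orbit v² = GM/r, so GM = v² · r.
GM = (1492)² · 3e+08 m³/s² ≈ 6.678e+14 m³/s² = 6.678 × 10^14 m³/s².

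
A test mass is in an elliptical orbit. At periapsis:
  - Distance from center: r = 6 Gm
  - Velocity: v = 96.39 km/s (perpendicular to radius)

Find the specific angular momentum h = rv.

Convert to SI: r = 6 Gm = 6e+09 m; v = 96.39 km/s = 96390 m/s.
With v perpendicular to r, h = r · v.
h = 6e+09 · 96390 m²/s ≈ 5.783e+14 m²/s.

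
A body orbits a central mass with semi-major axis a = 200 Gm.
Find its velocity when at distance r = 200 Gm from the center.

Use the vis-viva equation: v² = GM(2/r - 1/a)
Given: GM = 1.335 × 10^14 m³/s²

Convert to SI: a = 200 Gm = 2e+11 m; r = 200 Gm = 2e+11 m.
Vis-viva: v = √(GM · (2/r − 1/a)).
2/r − 1/a = 2/2e+11 − 1/2e+11 = 5e-12 m⁻¹.
v = √(1.335e+14 · 5e-12) m/s ≈ 25.84 m/s = 25.84 m/s.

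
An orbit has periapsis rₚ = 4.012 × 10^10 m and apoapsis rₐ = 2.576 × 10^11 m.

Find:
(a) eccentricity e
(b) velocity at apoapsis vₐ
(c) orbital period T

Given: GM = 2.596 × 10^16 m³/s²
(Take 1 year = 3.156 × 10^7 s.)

(a) e = (rₐ − rₚ)/(rₐ + rₚ) = (2.576e+11 − 4.012e+10)/(2.576e+11 + 4.012e+10) ≈ 0.7305
(b) With a = (rₚ + rₐ)/2 = 1.4886e+11 m, vₐ = √(GM (2/rₐ − 1/a)) = √(2.596e+16 · (2/2.576e+11 − 1/1.4886e+11)) m/s ≈ 164.8 m/s
(c) With a = (rₚ + rₐ)/2 = 1.4886e+11 m, T = 2π √(a³/GM) = 2π √((1.4886e+11)³/2.596e+16) s ≈ 2.24e+09 s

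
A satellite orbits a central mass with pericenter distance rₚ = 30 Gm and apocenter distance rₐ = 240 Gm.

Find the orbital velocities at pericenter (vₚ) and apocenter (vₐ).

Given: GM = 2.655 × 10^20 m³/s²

Convert to SI: rₚ = 30 Gm = 3e+10 m; rₐ = 240 Gm = 2.4e+11 m.
Use the vis-viva equation v² = GM(2/r − 1/a) with a = (rₚ + rₐ)/2 = (3e+10 + 2.4e+11)/2 = 1.35e+11 m.
vₚ = √(GM · (2/rₚ − 1/a)) = √(2.655e+20 · (2/3e+10 − 1/1.35e+11)) m/s ≈ 1.254e+05 m/s = 125.4 km/s.
vₐ = √(GM · (2/rₐ − 1/a)) = √(2.655e+20 · (2/2.4e+11 − 1/1.35e+11)) m/s ≈ 1.568e+04 m/s = 15.68 km/s.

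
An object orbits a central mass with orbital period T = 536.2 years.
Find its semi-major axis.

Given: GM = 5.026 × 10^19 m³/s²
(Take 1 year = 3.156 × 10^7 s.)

Convert to SI: T = 536.2 years = 1.69225e+10 s.
Invert Kepler's third law: a = (GM · T² / (4π²))^(1/3).
Substituting T = 1.69225e+10 s and GM = 5.026e+19 m³/s²:
a = (5.026e+19 · (1.69225e+10)² / (4π²))^(1/3) m
a ≈ 7.144e+12 m = 7.144 Tm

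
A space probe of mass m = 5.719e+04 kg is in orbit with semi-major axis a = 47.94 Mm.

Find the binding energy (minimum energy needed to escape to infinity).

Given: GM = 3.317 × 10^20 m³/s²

Convert to SI: a = 47.94 Mm = 4.794e+07 m.
Total orbital energy is E = −GMm/(2a); binding energy is E_bind = −E = GMm/(2a).
E_bind = 3.317e+20 · 5.719e+04 / (2 · 4.794e+07) J ≈ 1.979e+17 J = 197.9 PJ.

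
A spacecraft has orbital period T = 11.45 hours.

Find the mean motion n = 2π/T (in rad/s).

Convert to SI: T = 11.45 hours = 41220 s.
n = 2π / T.
n = 2π / 41220 s ≈ 0.0001524 rad/s.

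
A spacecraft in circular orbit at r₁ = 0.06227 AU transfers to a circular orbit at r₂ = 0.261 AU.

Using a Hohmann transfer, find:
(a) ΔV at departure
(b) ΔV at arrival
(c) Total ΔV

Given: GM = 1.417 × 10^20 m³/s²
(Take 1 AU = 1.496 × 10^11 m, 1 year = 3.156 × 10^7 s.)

Convert to SI: r₁ = 0.06227 AU = 9.31559e+09 m; r₂ = 0.261 AU = 3.90456e+10 m.
Transfer semi-major axis: a_t = (r₁ + r₂)/2 = (9.31559e+09 + 3.90456e+10)/2 = 2.41806e+10 m.
Circular speeds: v₁ = √(GM/r₁) = 123333 m/s, v₂ = √(GM/r₂) = 60241.9 m/s.
Transfer speeds (vis-viva v² = GM(2/r − 1/a_t)): v₁ᵗ = 156723 m/s, v₂ᵗ = 37391.3 m/s.
(a) ΔV₁ = |v₁ᵗ − v₁| ≈ 3.339e+04 m/s = 7.044 AU/year.
(b) ΔV₂ = |v₂ − v₂ᵗ| ≈ 2.285e+04 m/s = 4.821 AU/year.
(c) ΔV_total = ΔV₁ + ΔV₂ ≈ 5.624e+04 m/s = 11.86 AU/year.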